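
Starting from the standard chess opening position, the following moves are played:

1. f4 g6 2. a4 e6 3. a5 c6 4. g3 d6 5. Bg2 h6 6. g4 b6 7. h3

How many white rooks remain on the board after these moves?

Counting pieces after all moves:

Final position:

  a b c d e f g h
  ─────────────────
8│♜ ♞ ♝ ♛ ♚ ♝ ♞ ♜│8
7│♟ · · · · ♟ · ·│7
6│· ♟ ♟ ♟ ♟ · ♟ ♟│6
5│♙ · · · · · · ·│5
4│· · · · · ♙ ♙ ·│4
3│· · · · · · · ♙│3
2│· ♙ ♙ ♙ ♙ · ♗ ·│2
1│♖ ♘ ♗ ♕ ♔ · ♘ ♖│1
  ─────────────────
  a b c d e f g h


2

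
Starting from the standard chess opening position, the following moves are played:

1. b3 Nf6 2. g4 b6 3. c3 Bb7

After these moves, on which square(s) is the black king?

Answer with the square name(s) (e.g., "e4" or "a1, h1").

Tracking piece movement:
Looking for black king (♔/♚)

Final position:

  a b c d e f g h
  ─────────────────
8│♜ ♞ · ♛ ♚ ♝ · ♜│8
7│♟ ♝ ♟ ♟ ♟ ♟ ♟ ♟│7
6│· ♟ · · · ♞ · ·│6
5│· · · · · · · ·│5
4│· · · · · · ♙ ·│4
3│· ♙ ♙ · · · · ·│3
2│♙ · · ♙ ♙ ♙ · ♙│2
1│♖ ♘ ♗ ♕ ♔ ♗ ♘ ♖│1
  ─────────────────
  a b c d e f g h


e8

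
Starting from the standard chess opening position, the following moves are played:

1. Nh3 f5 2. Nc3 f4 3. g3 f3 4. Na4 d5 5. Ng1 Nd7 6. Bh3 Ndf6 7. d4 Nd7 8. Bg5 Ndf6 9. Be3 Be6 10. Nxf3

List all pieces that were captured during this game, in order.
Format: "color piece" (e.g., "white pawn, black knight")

Tracking captures:
  Nxf3: captured black pawn

black pawn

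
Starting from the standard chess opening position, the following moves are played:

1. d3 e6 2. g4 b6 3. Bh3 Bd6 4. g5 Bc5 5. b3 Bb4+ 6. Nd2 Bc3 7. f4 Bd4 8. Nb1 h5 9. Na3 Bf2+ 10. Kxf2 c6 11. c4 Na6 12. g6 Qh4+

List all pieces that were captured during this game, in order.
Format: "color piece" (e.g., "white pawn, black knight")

Tracking captures:
  Kxf2: captured black bishop

black bishop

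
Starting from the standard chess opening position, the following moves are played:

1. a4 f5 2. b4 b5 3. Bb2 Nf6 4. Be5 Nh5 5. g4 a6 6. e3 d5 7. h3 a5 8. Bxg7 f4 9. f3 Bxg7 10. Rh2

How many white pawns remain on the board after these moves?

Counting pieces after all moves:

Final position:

  a b c d e f g h
  ─────────────────
8│♜ ♞ ♝ ♛ ♚ · · ♜│8
7│· · ♟ · ♟ · ♝ ♟│7
6│· · · · · · · ·│6
5│♟ ♟ · ♟ · · · ♞│5
4│♙ ♙ · · · ♟ ♙ ·│4
3│· · · · ♙ ♙ · ♙│3
2│· · ♙ ♙ · · · ♖│2
1│♖ ♘ · ♕ ♔ ♗ ♘ ·│1
  ─────────────────
  a b c d e f g h


8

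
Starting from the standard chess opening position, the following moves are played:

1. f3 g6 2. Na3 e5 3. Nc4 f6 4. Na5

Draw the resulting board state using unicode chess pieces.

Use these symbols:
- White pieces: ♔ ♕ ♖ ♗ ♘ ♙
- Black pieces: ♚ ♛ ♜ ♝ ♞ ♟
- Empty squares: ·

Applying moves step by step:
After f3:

♜ ♞ ♝ ♛ ♚ ♝ ♞ ♜
♟ ♟ ♟ ♟ ♟ ♟ ♟ ♟
· · · · · · · ·
· · · · · · · ·
· · · · · · · ·
· · · · · ♙ · ·
♙ ♙ ♙ ♙ ♙ · ♙ ♙
♖ ♘ ♗ ♕ ♔ ♗ ♘ ♖


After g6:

♜ ♞ ♝ ♛ ♚ ♝ ♞ ♜
♟ ♟ ♟ ♟ ♟ ♟ · ♟
· · · · · · ♟ ·
· · · · · · · ·
· · · · · · · ·
· · · · · ♙ · ·
♙ ♙ ♙ ♙ ♙ · ♙ ♙
♖ ♘ ♗ ♕ ♔ ♗ ♘ ♖


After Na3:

♜ ♞ ♝ ♛ ♚ ♝ ♞ ♜
♟ ♟ ♟ ♟ ♟ ♟ · ♟
· · · · · · ♟ ·
· · · · · · · ·
· · · · · · · ·
♘ · · · · ♙ · ·
♙ ♙ ♙ ♙ ♙ · ♙ ♙
♖ · ♗ ♕ ♔ ♗ ♘ ♖


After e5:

♜ ♞ ♝ ♛ ♚ ♝ ♞ ♜
♟ ♟ ♟ ♟ · ♟ · ♟
· · · · · · ♟ ·
· · · · ♟ · · ·
· · · · · · · ·
♘ · · · · ♙ · ·
♙ ♙ ♙ ♙ ♙ · ♙ ♙
♖ · ♗ ♕ ♔ ♗ ♘ ♖


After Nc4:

♜ ♞ ♝ ♛ ♚ ♝ ♞ ♜
♟ ♟ ♟ ♟ · ♟ · ♟
· · · · · · ♟ ·
· · · · ♟ · · ·
· · ♘ · · · · ·
· · · · · ♙ · ·
♙ ♙ ♙ ♙ ♙ · ♙ ♙
♖ · ♗ ♕ ♔ ♗ ♘ ♖


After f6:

♜ ♞ ♝ ♛ ♚ ♝ ♞ ♜
♟ ♟ ♟ ♟ · · · ♟
· · · · · ♟ ♟ ·
· · · · ♟ · · ·
· · ♘ · · · · ·
· · · · · ♙ · ·
♙ ♙ ♙ ♙ ♙ · ♙ ♙
♖ · ♗ ♕ ♔ ♗ ♘ ♖


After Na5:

♜ ♞ ♝ ♛ ♚ ♝ ♞ ♜
♟ ♟ ♟ ♟ · · · ♟
· · · · · ♟ ♟ ·
♘ · · · ♟ · · ·
· · · · · · · ·
· · · · · ♙ · ·
♙ ♙ ♙ ♙ ♙ · ♙ ♙
♖ · ♗ ♕ ♔ ♗ ♘ ♖



  a b c d e f g h
  ─────────────────
8│♜ ♞ ♝ ♛ ♚ ♝ ♞ ♜│8
7│♟ ♟ ♟ ♟ · · · ♟│7
6│· · · · · ♟ ♟ ·│6
5│♘ · · · ♟ · · ·│5
4│· · · · · · · ·│4
3│· · · · · ♙ · ·│3
2│♙ ♙ ♙ ♙ ♙ · ♙ ♙│2
1│♖ · ♗ ♕ ♔ ♗ ♘ ♖│1
  ─────────────────
  a b c d e f g h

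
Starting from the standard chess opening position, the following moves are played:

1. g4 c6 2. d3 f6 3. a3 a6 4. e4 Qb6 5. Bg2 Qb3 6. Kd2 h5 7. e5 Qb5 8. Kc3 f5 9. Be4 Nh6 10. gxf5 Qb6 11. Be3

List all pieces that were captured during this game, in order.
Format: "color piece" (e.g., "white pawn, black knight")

Tracking captures:
  gxf5: captured black pawn

black pawn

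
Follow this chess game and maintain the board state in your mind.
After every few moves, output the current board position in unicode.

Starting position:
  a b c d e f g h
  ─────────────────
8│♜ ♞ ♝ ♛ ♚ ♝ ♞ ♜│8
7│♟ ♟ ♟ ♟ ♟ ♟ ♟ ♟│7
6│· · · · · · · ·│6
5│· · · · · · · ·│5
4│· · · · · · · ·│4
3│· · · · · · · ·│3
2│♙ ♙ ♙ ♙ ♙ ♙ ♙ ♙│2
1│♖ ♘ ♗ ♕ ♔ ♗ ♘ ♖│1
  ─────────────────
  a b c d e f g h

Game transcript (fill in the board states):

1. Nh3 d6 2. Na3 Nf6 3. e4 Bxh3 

  a b c d e f g h
  ─────────────────
8│♜ ♞ · ♛ ♚ ♝ · ♜│8
7│♟ ♟ ♟ · ♟ ♟ ♟ ♟│7
6│· · · ♟ · ♞ · ·│6
5│· · · · · · · ·│5
4│· · · · ♙ · · ·│4
3│♘ · · · · · · ♝│3
2│♙ ♙ ♙ ♙ · ♙ ♙ ♙│2
1│♖ · ♗ ♕ ♔ ♗ · ♖│1
  ─────────────────
  a b c d e f g h

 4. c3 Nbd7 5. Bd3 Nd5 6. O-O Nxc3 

  a b c d e f g h
  ─────────────────
8│♜ · · ♛ ♚ ♝ · ♜│8
7│♟ ♟ ♟ ♞ ♟ ♟ ♟ ♟│7
6│· · · ♟ · · · ·│6
5│· · · · · · · ·│5
4│· · · · ♙ · · ·│4
3│♘ · ♞ ♗ · · · ♝│3
2│♙ ♙ · ♙ · ♙ ♙ ♙│2
1│♖ · ♗ ♕ · ♖ ♔ ·│1
  ─────────────────
  a b c d e f g h

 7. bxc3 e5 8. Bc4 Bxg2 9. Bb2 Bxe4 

  a b c d e f g h
  ─────────────────
8│♜ · · ♛ ♚ ♝ · ♜│8
7│♟ ♟ ♟ ♞ · ♟ ♟ ♟│7
6│· · · ♟ · · · ·│6
5│· · · · ♟ · · ·│5
4│· · ♗ · ♝ · · ·│4
3│♘ · ♙ · · · · ·│3
2│♙ ♗ · ♙ · ♙ · ♙│2
1│♖ · · ♕ · ♖ ♔ ·│1
  ─────────────────
  a b c d e f g h

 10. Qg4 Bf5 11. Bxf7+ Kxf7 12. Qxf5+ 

  a b c d e f g h
  ─────────────────
8│♜ · · ♛ · ♝ · ♜│8
7│♟ ♟ ♟ ♞ · ♚ ♟ ♟│7
6│· · · ♟ · · · ·│6
5│· · · · ♟ ♕ · ·│5
4│· · · · · · · ·│4
3│♘ · ♙ · · · · ·│3
2│♙ ♗ · ♙ · ♙ · ♙│2
1│♖ · · · · ♖ ♔ ·│1
  ─────────────────
  a b c d e f g h


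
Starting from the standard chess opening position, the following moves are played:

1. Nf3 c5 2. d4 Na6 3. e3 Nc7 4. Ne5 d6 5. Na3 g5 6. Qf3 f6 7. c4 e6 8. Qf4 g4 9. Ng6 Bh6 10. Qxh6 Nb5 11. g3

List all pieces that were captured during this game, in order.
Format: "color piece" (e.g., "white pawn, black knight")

Tracking captures:
  Qxh6: captured black bishop

black bishop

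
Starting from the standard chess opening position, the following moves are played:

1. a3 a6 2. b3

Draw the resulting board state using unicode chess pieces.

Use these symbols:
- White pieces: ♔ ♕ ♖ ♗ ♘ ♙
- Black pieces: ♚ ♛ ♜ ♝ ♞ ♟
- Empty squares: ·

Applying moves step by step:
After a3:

♜ ♞ ♝ ♛ ♚ ♝ ♞ ♜
♟ ♟ ♟ ♟ ♟ ♟ ♟ ♟
· · · · · · · ·
· · · · · · · ·
· · · · · · · ·
♙ · · · · · · ·
· ♙ ♙ ♙ ♙ ♙ ♙ ♙
♖ ♘ ♗ ♕ ♔ ♗ ♘ ♖


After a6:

♜ ♞ ♝ ♛ ♚ ♝ ♞ ♜
· ♟ ♟ ♟ ♟ ♟ ♟ ♟
♟ · · · · · · ·
· · · · · · · ·
· · · · · · · ·
♙ · · · · · · ·
· ♙ ♙ ♙ ♙ ♙ ♙ ♙
♖ ♘ ♗ ♕ ♔ ♗ ♘ ♖


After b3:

♜ ♞ ♝ ♛ ♚ ♝ ♞ ♜
· ♟ ♟ ♟ ♟ ♟ ♟ ♟
♟ · · · · · · ·
· · · · · · · ·
· · · · · · · ·
♙ ♙ · · · · · ·
· · ♙ ♙ ♙ ♙ ♙ ♙
♖ ♘ ♗ ♕ ♔ ♗ ♘ ♖



  a b c d e f g h
  ─────────────────
8│♜ ♞ ♝ ♛ ♚ ♝ ♞ ♜│8
7│· ♟ ♟ ♟ ♟ ♟ ♟ ♟│7
6│♟ · · · · · · ·│6
5│· · · · · · · ·│5
4│· · · · · · · ·│4
3│♙ ♙ · · · · · ·│3
2│· · ♙ ♙ ♙ ♙ ♙ ♙│2
1│♖ ♘ ♗ ♕ ♔ ♗ ♘ ♖│1
  ─────────────────
  a b c d e f g h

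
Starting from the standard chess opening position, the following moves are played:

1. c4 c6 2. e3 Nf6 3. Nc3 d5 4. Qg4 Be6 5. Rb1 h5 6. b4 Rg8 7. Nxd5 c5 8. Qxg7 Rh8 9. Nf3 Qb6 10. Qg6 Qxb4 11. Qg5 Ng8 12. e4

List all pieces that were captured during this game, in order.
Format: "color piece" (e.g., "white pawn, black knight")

Tracking captures:
  Nxd5: captured black pawn
  Qxg7: captured black pawn
  Qxb4: captured white pawn

black pawn, black pawn, white pawn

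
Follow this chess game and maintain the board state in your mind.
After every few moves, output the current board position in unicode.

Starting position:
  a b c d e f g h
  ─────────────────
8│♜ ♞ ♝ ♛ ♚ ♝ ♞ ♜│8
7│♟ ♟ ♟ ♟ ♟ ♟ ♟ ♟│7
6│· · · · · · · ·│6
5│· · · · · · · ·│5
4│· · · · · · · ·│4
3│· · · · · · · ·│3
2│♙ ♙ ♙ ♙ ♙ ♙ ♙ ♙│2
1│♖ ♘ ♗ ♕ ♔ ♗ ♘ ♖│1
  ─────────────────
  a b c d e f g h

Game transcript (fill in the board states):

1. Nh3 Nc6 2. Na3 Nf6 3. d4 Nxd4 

  a b c d e f g h
  ─────────────────
8│♜ · ♝ ♛ ♚ ♝ · ♜│8
7│♟ ♟ ♟ ♟ ♟ ♟ ♟ ♟│7
6│· · · · · ♞ · ·│6
5│· · · · · · · ·│5
4│· · · ♞ · · · ·│4
3│♘ · · · · · · ♘│3
2│♙ ♙ ♙ · ♙ ♙ ♙ ♙│2
1│♖ · ♗ ♕ ♔ ♗ · ♖│1
  ─────────────────
  a b c d e f g h

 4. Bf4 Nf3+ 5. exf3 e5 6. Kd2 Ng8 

  a b c d e f g h
  ─────────────────
8│♜ · ♝ ♛ ♚ ♝ ♞ ♜│8
7│♟ ♟ ♟ ♟ · ♟ ♟ ♟│7
6│· · · · · · · ·│6
5│· · · · ♟ · · ·│5
4│· · · · · ♗ · ·│4
3│♘ · · · · ♙ · ♘│3
2│♙ ♙ ♙ ♔ · ♙ ♙ ♙│2
1│♖ · · ♕ · ♗ · ♖│1
  ─────────────────
  a b c d e f g h

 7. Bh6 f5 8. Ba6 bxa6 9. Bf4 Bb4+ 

  a b c d e f g h
  ─────────────────
8│♜ · ♝ ♛ ♚ · ♞ ♜│8
7│♟ · ♟ ♟ · · ♟ ♟│7
6│♟ · · · · · · ·│6
5│· · · · ♟ ♟ · ·│5
4│· ♝ · · · ♗ · ·│4
3│♘ · · · · ♙ · ♘│3
2│♙ ♙ ♙ ♔ · ♙ ♙ ♙│2
1│♖ · · ♕ · · · ♖│1
  ─────────────────
  a b c d e f g h

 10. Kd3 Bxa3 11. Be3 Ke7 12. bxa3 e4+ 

  a b c d e f g h
  ─────────────────
8│♜ · ♝ ♛ · · ♞ ♜│8
7│♟ · ♟ ♟ ♚ · ♟ ♟│7
6│♟ · · · · · · ·│6
5│· · · · · ♟ · ·│5
4│· · · · ♟ · · ·│4
3│♙ · · ♔ ♗ ♙ · ♘│3
2│♙ · ♙ · · ♙ ♙ ♙│2
1│♖ · · ♕ · · · ♖│1
  ─────────────────
  a b c d e f g h

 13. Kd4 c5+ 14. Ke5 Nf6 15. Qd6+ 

  a b c d e f g h
  ─────────────────
8│♜ · ♝ ♛ · · · ♜│8
7│♟ · · ♟ ♚ · ♟ ♟│7
6│♟ · · ♕ · ♞ · ·│6
5│· · ♟ · ♔ ♟ · ·│5
4│· · · · ♟ · · ·│4
3│♙ · · · ♗ ♙ · ♘│3
2│♙ · ♙ · · ♙ ♙ ♙│2
1│♖ · · · · · · ♖│1
  ─────────────────
  a b c d e f g h


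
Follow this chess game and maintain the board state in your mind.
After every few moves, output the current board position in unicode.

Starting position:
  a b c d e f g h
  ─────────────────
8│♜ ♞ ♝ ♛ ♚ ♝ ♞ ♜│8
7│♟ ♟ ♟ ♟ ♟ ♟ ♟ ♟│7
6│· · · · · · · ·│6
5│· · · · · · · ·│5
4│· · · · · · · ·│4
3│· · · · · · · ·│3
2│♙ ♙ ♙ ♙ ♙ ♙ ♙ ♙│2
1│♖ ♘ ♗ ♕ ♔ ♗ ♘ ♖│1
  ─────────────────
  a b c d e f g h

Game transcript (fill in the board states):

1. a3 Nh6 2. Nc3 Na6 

  a b c d e f g h
  ─────────────────
8│♜ · ♝ ♛ ♚ ♝ · ♜│8
7│♟ ♟ ♟ ♟ ♟ ♟ ♟ ♟│7
6│♞ · · · · · · ♞│6
5│· · · · · · · ·│5
4│· · · · · · · ·│4
3│♙ · ♘ · · · · ·│3
2│· ♙ ♙ ♙ ♙ ♙ ♙ ♙│2
1│♖ · ♗ ♕ ♔ ♗ ♘ ♖│1
  ─────────────────
  a b c d e f g h

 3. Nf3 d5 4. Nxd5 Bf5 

  a b c d e f g h
  ─────────────────
8│♜ · · ♛ ♚ ♝ · ♜│8
7│♟ ♟ ♟ · ♟ ♟ ♟ ♟│7
6│♞ · · · · · · ♞│6
5│· · · ♘ · ♝ · ·│5
4│· · · · · · · ·│4
3│♙ · · · · ♘ · ·│3
2│· ♙ ♙ ♙ ♙ ♙ ♙ ♙│2
1│♖ · ♗ ♕ ♔ ♗ · ♖│1
  ─────────────────
  a b c d e f g h

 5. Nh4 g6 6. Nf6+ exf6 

  a b c d e f g h
  ─────────────────
8│♜ · · ♛ ♚ ♝ · ♜│8
7│♟ ♟ ♟ · · ♟ · ♟│7
6│♞ · · · · ♟ ♟ ♞│6
5│· · · · · ♝ · ·│5
4│· · · · · · · ♘│4
3│♙ · · · · · · ·│3
2│· ♙ ♙ ♙ ♙ ♙ ♙ ♙│2
1│♖ · ♗ ♕ ♔ ♗ · ♖│1
  ─────────────────
  a b c d e f g h

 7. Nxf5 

  a b c d e f g h
  ─────────────────
8│♜ · · ♛ ♚ ♝ · ♜│8
7│♟ ♟ ♟ · · ♟ · ♟│7
6│♞ · · · · ♟ ♟ ♞│6
5│· · · · · ♘ · ·│5
4│· · · · · · · ·│4
3│♙ · · · · · · ·│3
2│· ♙ ♙ ♙ ♙ ♙ ♙ ♙│2
1│♖ · ♗ ♕ ♔ ♗ · ♖│1
  ─────────────────
  a b c d e f g h


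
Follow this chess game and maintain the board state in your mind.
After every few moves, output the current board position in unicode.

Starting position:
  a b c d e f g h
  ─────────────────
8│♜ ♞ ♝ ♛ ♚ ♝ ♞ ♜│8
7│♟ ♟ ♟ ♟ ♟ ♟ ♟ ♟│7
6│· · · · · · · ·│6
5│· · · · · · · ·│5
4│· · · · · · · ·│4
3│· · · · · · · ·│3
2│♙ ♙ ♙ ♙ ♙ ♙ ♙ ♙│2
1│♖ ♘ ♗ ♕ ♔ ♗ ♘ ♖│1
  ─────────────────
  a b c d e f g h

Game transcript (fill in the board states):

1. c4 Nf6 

  a b c d e f g h
  ─────────────────
8│♜ ♞ ♝ ♛ ♚ ♝ · ♜│8
7│♟ ♟ ♟ ♟ ♟ ♟ ♟ ♟│7
6│· · · · · ♞ · ·│6
5│· · · · · · · ·│5
4│· · ♙ · · · · ·│4
3│· · · · · · · ·│3
2│♙ ♙ · ♙ ♙ ♙ ♙ ♙│2
1│♖ ♘ ♗ ♕ ♔ ♗ ♘ ♖│1
  ─────────────────
  a b c d e f g h

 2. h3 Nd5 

  a b c d e f g h
  ─────────────────
8│♜ ♞ ♝ ♛ ♚ ♝ · ♜│8
7│♟ ♟ ♟ ♟ ♟ ♟ ♟ ♟│7
6│· · · · · · · ·│6
5│· · · ♞ · · · ·│5
4│· · ♙ · · · · ·│4
3│· · · · · · · ♙│3
2│♙ ♙ · ♙ ♙ ♙ ♙ ·│2
1│♖ ♘ ♗ ♕ ♔ ♗ ♘ ♖│1
  ─────────────────
  a b c d e f g h

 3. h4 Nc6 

  a b c d e f g h
  ─────────────────
8│♜ · ♝ ♛ ♚ ♝ · ♜│8
7│♟ ♟ ♟ ♟ ♟ ♟ ♟ ♟│7
6│· · ♞ · · · · ·│6
5│· · · ♞ · · · ·│5
4│· · ♙ · · · · ♙│4
3│· · · · · · · ·│3
2│♙ ♙ · ♙ ♙ ♙ ♙ ·│2
1│♖ ♘ ♗ ♕ ♔ ♗ ♘ ♖│1
  ─────────────────
  a b c d e f g h

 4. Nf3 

  a b c d e f g h
  ─────────────────
8│♜ · ♝ ♛ ♚ ♝ · ♜│8
7│♟ ♟ ♟ ♟ ♟ ♟ ♟ ♟│7
6│· · ♞ · · · · ·│6
5│· · · ♞ · · · ·│5
4│· · ♙ · · · · ♙│4
3│· · · · · ♘ · ·│3
2│♙ ♙ · ♙ ♙ ♙ ♙ ·│2
1│♖ ♘ ♗ ♕ ♔ ♗ · ♖│1
  ─────────────────
  a b c d e f g h


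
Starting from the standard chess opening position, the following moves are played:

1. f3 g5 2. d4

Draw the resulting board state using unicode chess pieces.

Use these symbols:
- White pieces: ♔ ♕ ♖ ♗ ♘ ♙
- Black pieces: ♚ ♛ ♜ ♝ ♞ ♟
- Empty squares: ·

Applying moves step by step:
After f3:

♜ ♞ ♝ ♛ ♚ ♝ ♞ ♜
♟ ♟ ♟ ♟ ♟ ♟ ♟ ♟
· · · · · · · ·
· · · · · · · ·
· · · · · · · ·
· · · · · ♙ · ·
♙ ♙ ♙ ♙ ♙ · ♙ ♙
♖ ♘ ♗ ♕ ♔ ♗ ♘ ♖


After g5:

♜ ♞ ♝ ♛ ♚ ♝ ♞ ♜
♟ ♟ ♟ ♟ ♟ ♟ · ♟
· · · · · · · ·
· · · · · · ♟ ·
· · · · · · · ·
· · · · · ♙ · ·
♙ ♙ ♙ ♙ ♙ · ♙ ♙
♖ ♘ ♗ ♕ ♔ ♗ ♘ ♖


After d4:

♜ ♞ ♝ ♛ ♚ ♝ ♞ ♜
♟ ♟ ♟ ♟ ♟ ♟ · ♟
· · · · · · · ·
· · · · · · ♟ ·
· · · ♙ · · · ·
· · · · · ♙ · ·
♙ ♙ ♙ · ♙ · ♙ ♙
♖ ♘ ♗ ♕ ♔ ♗ ♘ ♖



  a b c d e f g h
  ─────────────────
8│♜ ♞ ♝ ♛ ♚ ♝ ♞ ♜│8
7│♟ ♟ ♟ ♟ ♟ ♟ · ♟│7
6│· · · · · · · ·│6
5│· · · · · · ♟ ·│5
4│· · · ♙ · · · ·│4
3│· · · · · ♙ · ·│3
2│♙ ♙ ♙ · ♙ · ♙ ♙│2
1│♖ ♘ ♗ ♕ ♔ ♗ ♘ ♖│1
  ─────────────────
  a b c d e f g h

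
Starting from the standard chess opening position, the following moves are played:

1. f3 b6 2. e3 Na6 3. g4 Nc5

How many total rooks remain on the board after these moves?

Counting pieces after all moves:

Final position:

  a b c d e f g h
  ─────────────────
8│♜ · ♝ ♛ ♚ ♝ ♞ ♜│8
7│♟ · ♟ ♟ ♟ ♟ ♟ ♟│7
6│· ♟ · · · · · ·│6
5│· · ♞ · · · · ·│5
4│· · · · · · ♙ ·│4
3│· · · · ♙ ♙ · ·│3
2│♙ ♙ ♙ ♙ · · · ♙│2
1│♖ ♘ ♗ ♕ ♔ ♗ ♘ ♖│1
  ─────────────────
  a b c d e f g h


4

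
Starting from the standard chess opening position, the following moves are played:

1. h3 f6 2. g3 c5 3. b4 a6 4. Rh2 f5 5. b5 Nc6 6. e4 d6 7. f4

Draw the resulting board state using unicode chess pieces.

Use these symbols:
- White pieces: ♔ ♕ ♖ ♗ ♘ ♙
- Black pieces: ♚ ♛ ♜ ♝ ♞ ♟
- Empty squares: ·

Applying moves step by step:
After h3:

♜ ♞ ♝ ♛ ♚ ♝ ♞ ♜
♟ ♟ ♟ ♟ ♟ ♟ ♟ ♟
· · · · · · · ·
· · · · · · · ·
· · · · · · · ·
· · · · · · · ♙
♙ ♙ ♙ ♙ ♙ ♙ ♙ ·
♖ ♘ ♗ ♕ ♔ ♗ ♘ ♖


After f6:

♜ ♞ ♝ ♛ ♚ ♝ ♞ ♜
♟ ♟ ♟ ♟ ♟ · ♟ ♟
· · · · · ♟ · ·
· · · · · · · ·
· · · · · · · ·
· · · · · · · ♙
♙ ♙ ♙ ♙ ♙ ♙ ♙ ·
♖ ♘ ♗ ♕ ♔ ♗ ♘ ♖


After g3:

♜ ♞ ♝ ♛ ♚ ♝ ♞ ♜
♟ ♟ ♟ ♟ ♟ · ♟ ♟
· · · · · ♟ · ·
· · · · · · · ·
· · · · · · · ·
· · · · · · ♙ ♙
♙ ♙ ♙ ♙ ♙ ♙ · ·
♖ ♘ ♗ ♕ ♔ ♗ ♘ ♖


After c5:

♜ ♞ ♝ ♛ ♚ ♝ ♞ ♜
♟ ♟ · ♟ ♟ · ♟ ♟
· · · · · ♟ · ·
· · ♟ · · · · ·
· · · · · · · ·
· · · · · · ♙ ♙
♙ ♙ ♙ ♙ ♙ ♙ · ·
♖ ♘ ♗ ♕ ♔ ♗ ♘ ♖


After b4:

♜ ♞ ♝ ♛ ♚ ♝ ♞ ♜
♟ ♟ · ♟ ♟ · ♟ ♟
· · · · · ♟ · ·
· · ♟ · · · · ·
· ♙ · · · · · ·
· · · · · · ♙ ♙
♙ · ♙ ♙ ♙ ♙ · ·
♖ ♘ ♗ ♕ ♔ ♗ ♘ ♖


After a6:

♜ ♞ ♝ ♛ ♚ ♝ ♞ ♜
· ♟ · ♟ ♟ · ♟ ♟
♟ · · · · ♟ · ·
· · ♟ · · · · ·
· ♙ · · · · · ·
· · · · · · ♙ ♙
♙ · ♙ ♙ ♙ ♙ · ·
♖ ♘ ♗ ♕ ♔ ♗ ♘ ♖


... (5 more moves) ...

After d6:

♜ · ♝ ♛ ♚ ♝ ♞ ♜
· ♟ · · ♟ · ♟ ♟
♟ · ♞ ♟ · · · ·
· ♙ ♟ · · ♟ · ·
· · · · ♙ · · ·
· · · · · · ♙ ♙
♙ · ♙ ♙ · ♙ · ♖
♖ ♘ ♗ ♕ ♔ ♗ ♘ ·


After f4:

♜ · ♝ ♛ ♚ ♝ ♞ ♜
· ♟ · · ♟ · ♟ ♟
♟ · ♞ ♟ · · · ·
· ♙ ♟ · · ♟ · ·
· · · · ♙ ♙ · ·
· · · · · · ♙ ♙
♙ · ♙ ♙ · · · ♖
♖ ♘ ♗ ♕ ♔ ♗ ♘ ·



  a b c d e f g h
  ─────────────────
8│♜ · ♝ ♛ ♚ ♝ ♞ ♜│8
7│· ♟ · · ♟ · ♟ ♟│7
6│♟ · ♞ ♟ · · · ·│6
5│· ♙ ♟ · · ♟ · ·│5
4│· · · · ♙ ♙ · ·│4
3│· · · · · · ♙ ♙│3
2│♙ · ♙ ♙ · · · ♖│2
1│♖ ♘ ♗ ♕ ♔ ♗ ♘ ·│1
  ─────────────────
  a b c d e f g h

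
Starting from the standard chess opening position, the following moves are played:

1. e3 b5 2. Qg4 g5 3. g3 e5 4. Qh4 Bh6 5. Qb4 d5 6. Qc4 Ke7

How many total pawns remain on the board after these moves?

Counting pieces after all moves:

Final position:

  a b c d e f g h
  ─────────────────
8│♜ ♞ ♝ ♛ · · ♞ ♜│8
7│♟ · ♟ · ♚ ♟ · ♟│7
6│· · · · · · · ♝│6
5│· ♟ · ♟ ♟ · ♟ ·│5
4│· · ♕ · · · · ·│4
3│· · · · ♙ · ♙ ·│3
2│♙ ♙ ♙ ♙ · ♙ · ♙│2
1│♖ ♘ ♗ · ♔ ♗ ♘ ♖│1
  ─────────────────
  a b c d e f g h


16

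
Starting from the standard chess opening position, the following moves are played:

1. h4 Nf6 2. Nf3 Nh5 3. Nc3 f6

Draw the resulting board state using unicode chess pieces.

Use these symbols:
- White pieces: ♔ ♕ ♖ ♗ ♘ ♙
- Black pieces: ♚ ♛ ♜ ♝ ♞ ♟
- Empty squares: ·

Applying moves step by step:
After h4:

♜ ♞ ♝ ♛ ♚ ♝ ♞ ♜
♟ ♟ ♟ ♟ ♟ ♟ ♟ ♟
· · · · · · · ·
· · · · · · · ·
· · · · · · · ♙
· · · · · · · ·
♙ ♙ ♙ ♙ ♙ ♙ ♙ ·
♖ ♘ ♗ ♕ ♔ ♗ ♘ ♖


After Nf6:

♜ ♞ ♝ ♛ ♚ ♝ · ♜
♟ ♟ ♟ ♟ ♟ ♟ ♟ ♟
· · · · · ♞ · ·
· · · · · · · ·
· · · · · · · ♙
· · · · · · · ·
♙ ♙ ♙ ♙ ♙ ♙ ♙ ·
♖ ♘ ♗ ♕ ♔ ♗ ♘ ♖


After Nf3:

♜ ♞ ♝ ♛ ♚ ♝ · ♜
♟ ♟ ♟ ♟ ♟ ♟ ♟ ♟
· · · · · ♞ · ·
· · · · · · · ·
· · · · · · · ♙
· · · · · ♘ · ·
♙ ♙ ♙ ♙ ♙ ♙ ♙ ·
♖ ♘ ♗ ♕ ♔ ♗ · ♖


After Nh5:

♜ ♞ ♝ ♛ ♚ ♝ · ♜
♟ ♟ ♟ ♟ ♟ ♟ ♟ ♟
· · · · · · · ·
· · · · · · · ♞
· · · · · · · ♙
· · · · · ♘ · ·
♙ ♙ ♙ ♙ ♙ ♙ ♙ ·
♖ ♘ ♗ ♕ ♔ ♗ · ♖


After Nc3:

♜ ♞ ♝ ♛ ♚ ♝ · ♜
♟ ♟ ♟ ♟ ♟ ♟ ♟ ♟
· · · · · · · ·
· · · · · · · ♞
· · · · · · · ♙
· · ♘ · · ♘ · ·
♙ ♙ ♙ ♙ ♙ ♙ ♙ ·
♖ · ♗ ♕ ♔ ♗ · ♖


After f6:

♜ ♞ ♝ ♛ ♚ ♝ · ♜
♟ ♟ ♟ ♟ ♟ · ♟ ♟
· · · · · ♟ · ·
· · · · · · · ♞
· · · · · · · ♙
· · ♘ · · ♘ · ·
♙ ♙ ♙ ♙ ♙ ♙ ♙ ·
♖ · ♗ ♕ ♔ ♗ · ♖



  a b c d e f g h
  ─────────────────
8│♜ ♞ ♝ ♛ ♚ ♝ · ♜│8
7│♟ ♟ ♟ ♟ ♟ · ♟ ♟│7
6│· · · · · ♟ · ·│6
5│· · · · · · · ♞│5
4│· · · · · · · ♙│4
3│· · ♘ · · ♘ · ·│3
2│♙ ♙ ♙ ♙ ♙ ♙ ♙ ·│2
1│♖ · ♗ ♕ ♔ ♗ · ♖│1
  ─────────────────
  a b c d e f g h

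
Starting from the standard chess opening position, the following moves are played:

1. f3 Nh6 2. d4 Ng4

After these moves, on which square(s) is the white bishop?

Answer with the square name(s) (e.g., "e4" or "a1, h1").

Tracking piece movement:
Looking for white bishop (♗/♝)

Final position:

  a b c d e f g h
  ─────────────────
8│♜ ♞ ♝ ♛ ♚ ♝ · ♜│8
7│♟ ♟ ♟ ♟ ♟ ♟ ♟ ♟│7
6│· · · · · · · ·│6
5│· · · · · · · ·│5
4│· · · ♙ · · ♞ ·│4
3│· · · · · ♙ · ·│3
2│♙ ♙ ♙ · ♙ · ♙ ♙│2
1│♖ ♘ ♗ ♕ ♔ ♗ ♘ ♖│1
  ─────────────────
  a b c d e f g h


c1, f1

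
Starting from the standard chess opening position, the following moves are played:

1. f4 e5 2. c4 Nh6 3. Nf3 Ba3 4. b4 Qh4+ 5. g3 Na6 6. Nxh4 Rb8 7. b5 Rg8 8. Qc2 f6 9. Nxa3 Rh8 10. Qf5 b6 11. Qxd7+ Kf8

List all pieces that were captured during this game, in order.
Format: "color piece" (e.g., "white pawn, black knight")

Tracking captures:
  Nxh4: captured black queen
  Nxa3: captured black bishop
  Qxd7+: captured black pawn

black queen, black bishop, black pawn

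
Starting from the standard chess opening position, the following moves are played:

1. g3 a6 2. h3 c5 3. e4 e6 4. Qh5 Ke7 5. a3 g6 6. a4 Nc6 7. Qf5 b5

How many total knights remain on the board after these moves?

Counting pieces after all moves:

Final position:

  a b c d e f g h
  ─────────────────
8│♜ · ♝ ♛ · ♝ ♞ ♜│8
7│· · · ♟ ♚ ♟ · ♟│7
6│♟ · ♞ · ♟ · ♟ ·│6
5│· ♟ ♟ · · ♕ · ·│5
4│♙ · · · ♙ · · ·│4
3│· · · · · · ♙ ♙│3
2│· ♙ ♙ ♙ · ♙ · ·│2
1│♖ ♘ ♗ · ♔ ♗ ♘ ♖│1
  ─────────────────
  a b c d e f g h


4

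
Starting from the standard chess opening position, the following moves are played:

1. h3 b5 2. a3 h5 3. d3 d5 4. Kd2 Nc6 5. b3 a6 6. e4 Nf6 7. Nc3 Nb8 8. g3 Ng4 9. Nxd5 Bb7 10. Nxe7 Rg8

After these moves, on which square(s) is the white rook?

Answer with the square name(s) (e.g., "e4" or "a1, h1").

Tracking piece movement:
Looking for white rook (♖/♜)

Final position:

  a b c d e f g h
  ─────────────────
8│♜ ♞ · ♛ ♚ ♝ ♜ ·│8
7│· ♝ ♟ · ♘ ♟ ♟ ·│7
6│♟ · · · · · · ·│6
5│· ♟ · · · · · ♟│5
4│· · · · ♙ · ♞ ·│4
3│♙ ♙ · ♙ · · ♙ ♙│3
2│· · ♙ ♔ · ♙ · ·│2
1│♖ · ♗ ♕ · ♗ ♘ ♖│1
  ─────────────────
  a b c d e f g h


a1, h1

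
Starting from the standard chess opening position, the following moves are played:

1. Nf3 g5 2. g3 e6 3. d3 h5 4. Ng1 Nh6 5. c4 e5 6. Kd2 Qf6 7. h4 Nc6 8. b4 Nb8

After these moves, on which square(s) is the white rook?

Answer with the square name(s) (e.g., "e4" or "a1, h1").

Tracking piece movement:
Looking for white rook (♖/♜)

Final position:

  a b c d e f g h
  ─────────────────
8│♜ ♞ ♝ · ♚ ♝ · ♜│8
7│♟ ♟ ♟ ♟ · ♟ · ·│7
6│· · · · · ♛ · ♞│6
5│· · · · ♟ · ♟ ♟│5
4│· ♙ ♙ · · · · ♙│4
3│· · · ♙ · · ♙ ·│3
2│♙ · · ♔ ♙ ♙ · ·│2
1│♖ ♘ ♗ ♕ · ♗ ♘ ♖│1
  ─────────────────
  a b c d e f g h


a1, h1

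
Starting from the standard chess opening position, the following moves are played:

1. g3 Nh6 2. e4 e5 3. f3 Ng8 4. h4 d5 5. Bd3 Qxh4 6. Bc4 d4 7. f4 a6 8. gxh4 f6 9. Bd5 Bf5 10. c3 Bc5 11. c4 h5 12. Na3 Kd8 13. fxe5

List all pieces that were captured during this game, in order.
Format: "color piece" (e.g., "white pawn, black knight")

Tracking captures:
  Qxh4: captured white pawn
  gxh4: captured black queen
  fxe5: captured black pawn

white pawn, black queen, black pawn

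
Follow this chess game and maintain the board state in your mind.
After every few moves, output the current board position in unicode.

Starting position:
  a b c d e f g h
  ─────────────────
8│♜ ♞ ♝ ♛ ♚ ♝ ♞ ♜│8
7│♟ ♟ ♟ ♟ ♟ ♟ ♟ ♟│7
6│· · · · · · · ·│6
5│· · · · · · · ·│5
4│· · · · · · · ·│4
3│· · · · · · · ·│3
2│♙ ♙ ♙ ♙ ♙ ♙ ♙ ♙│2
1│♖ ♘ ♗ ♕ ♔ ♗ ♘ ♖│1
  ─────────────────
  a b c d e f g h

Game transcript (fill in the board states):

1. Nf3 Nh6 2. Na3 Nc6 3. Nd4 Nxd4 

  a b c d e f g h
  ─────────────────
8│♜ · ♝ ♛ ♚ ♝ · ♜│8
7│♟ ♟ ♟ ♟ ♟ ♟ ♟ ♟│7
6│· · · · · · · ♞│6
5│· · · · · · · ·│5
4│· · · ♞ · · · ·│4
3│♘ · · · · · · ·│3
2│♙ ♙ ♙ ♙ ♙ ♙ ♙ ♙│2
1│♖ · ♗ ♕ ♔ ♗ · ♖│1
  ─────────────────
  a b c d e f g h

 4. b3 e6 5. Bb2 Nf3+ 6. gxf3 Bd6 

  a b c d e f g h
  ─────────────────
8│♜ · ♝ ♛ ♚ · · ♜│8
7│♟ ♟ ♟ ♟ · ♟ ♟ ♟│7
6│· · · ♝ ♟ · · ♞│6
5│· · · · · · · ·│5
4│· · · · · · · ·│4
3│♘ ♙ · · · ♙ · ·│3
2│♙ ♗ ♙ ♙ ♙ ♙ · ♙│2
1│♖ · · ♕ ♔ ♗ · ♖│1
  ─────────────────
  a b c d e f g h

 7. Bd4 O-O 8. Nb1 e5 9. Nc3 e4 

  a b c d e f g h
  ─────────────────
8│♜ · ♝ ♛ · ♜ ♚ ·│8
7│♟ ♟ ♟ ♟ · ♟ ♟ ♟│7
6│· · · ♝ · · · ♞│6
5│· · · · · · · ·│5
4│· · · ♗ ♟ · · ·│4
3│· ♙ ♘ · · ♙ · ·│3
2│♙ · ♙ ♙ ♙ ♙ · ♙│2
1│♖ · · ♕ ♔ ♗ · ♖│1
  ─────────────────
  a b c d e f g h

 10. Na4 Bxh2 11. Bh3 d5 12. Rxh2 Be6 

  a b c d e f g h
  ─────────────────
8│♜ · · ♛ · ♜ ♚ ·│8
7│♟ ♟ ♟ · · ♟ ♟ ♟│7
6│· · · · ♝ · · ♞│6
5│· · · ♟ · · · ·│5
4│♘ · · ♗ ♟ · · ·│4
3│· ♙ · · · ♙ · ♗│3
2│♙ · ♙ ♙ ♙ ♙ · ♖│2
1│♖ · · ♕ ♔ · · ·│1
  ─────────────────
  a b c d e f g h

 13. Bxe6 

  a b c d e f g h
  ─────────────────
8│♜ · · ♛ · ♜ ♚ ·│8
7│♟ ♟ ♟ · · ♟ ♟ ♟│7
6│· · · · ♗ · · ♞│6
5│· · · ♟ · · · ·│5
4│♘ · · ♗ ♟ · · ·│4
3│· ♙ · · · ♙ · ·│3
2│♙ · ♙ ♙ ♙ ♙ · ♖│2
1│♖ · · ♕ ♔ · · ·│1
  ─────────────────
  a b c d e f g h


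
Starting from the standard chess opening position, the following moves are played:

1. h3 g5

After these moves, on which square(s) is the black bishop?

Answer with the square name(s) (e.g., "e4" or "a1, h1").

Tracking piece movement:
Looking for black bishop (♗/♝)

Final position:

  a b c d e f g h
  ─────────────────
8│♜ ♞ ♝ ♛ ♚ ♝ ♞ ♜│8
7│♟ ♟ ♟ ♟ ♟ ♟ · ♟│7
6│· · · · · · · ·│6
5│· · · · · · ♟ ·│5
4│· · · · · · · ·│4
3│· · · · · · · ♙│3
2│♙ ♙ ♙ ♙ ♙ ♙ ♙ ·│2
1│♖ ♘ ♗ ♕ ♔ ♗ ♘ ♖│1
  ─────────────────
  a b c d e f g h


c8, f8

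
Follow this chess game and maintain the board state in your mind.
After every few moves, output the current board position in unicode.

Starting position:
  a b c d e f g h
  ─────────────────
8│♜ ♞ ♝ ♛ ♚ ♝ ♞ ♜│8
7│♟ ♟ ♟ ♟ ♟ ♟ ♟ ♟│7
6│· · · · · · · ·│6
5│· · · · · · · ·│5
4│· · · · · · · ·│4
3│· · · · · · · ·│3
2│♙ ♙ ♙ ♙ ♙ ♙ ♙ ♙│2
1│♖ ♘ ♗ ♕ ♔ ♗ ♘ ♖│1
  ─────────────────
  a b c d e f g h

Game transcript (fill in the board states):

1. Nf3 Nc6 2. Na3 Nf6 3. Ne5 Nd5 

  a b c d e f g h
  ─────────────────
8│♜ · ♝ ♛ ♚ ♝ · ♜│8
7│♟ ♟ ♟ ♟ ♟ ♟ ♟ ♟│7
6│· · ♞ · · · · ·│6
5│· · · ♞ ♘ · · ·│5
4│· · · · · · · ·│4
3│♘ · · · · · · ·│3
2│♙ ♙ ♙ ♙ ♙ ♙ ♙ ♙│2
1│♖ · ♗ ♕ ♔ ♗ · ♖│1
  ─────────────────
  a b c d e f g h

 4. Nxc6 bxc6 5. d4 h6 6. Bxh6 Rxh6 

  a b c d e f g h
  ─────────────────
8│♜ · ♝ ♛ ♚ ♝ · ·│8
7│♟ · ♟ ♟ ♟ ♟ ♟ ·│7
6│· · ♟ · · · · ♜│6
5│· · · ♞ · · · ·│5
4│· · · ♙ · · · ·│4
3│♘ · · · · · · ·│3
2│♙ ♙ ♙ · ♙ ♙ ♙ ♙│2
1│♖ · · ♕ ♔ ♗ · ♖│1
  ─────────────────
  a b c d e f g h

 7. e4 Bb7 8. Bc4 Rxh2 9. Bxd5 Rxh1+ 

  a b c d e f g h
  ─────────────────
8│♜ · · ♛ ♚ ♝ · ·│8
7│♟ ♝ ♟ ♟ ♟ ♟ ♟ ·│7
6│· · ♟ · · · · ·│6
5│· · · ♗ · · · ·│5
4│· · · ♙ ♙ · · ·│4
3│♘ · · · · · · ·│3
2│♙ ♙ ♙ · · ♙ ♙ ·│2
1│♖ · · ♕ ♔ · · ♜│1
  ─────────────────
  a b c d e f g h

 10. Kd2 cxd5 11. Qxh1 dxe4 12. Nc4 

  a b c d e f g h
  ─────────────────
8│♜ · · ♛ ♚ ♝ · ·│8
7│♟ ♝ ♟ ♟ ♟ ♟ ♟ ·│7
6│· · · · · · · ·│6
5│· · · · · · · ·│5
4│· · ♘ ♙ ♟ · · ·│4
3│· · · · · · · ·│3
2│♙ ♙ ♙ ♔ · ♙ ♙ ·│2
1│♖ · · · · · · ♕│1
  ─────────────────
  a b c d e f g h


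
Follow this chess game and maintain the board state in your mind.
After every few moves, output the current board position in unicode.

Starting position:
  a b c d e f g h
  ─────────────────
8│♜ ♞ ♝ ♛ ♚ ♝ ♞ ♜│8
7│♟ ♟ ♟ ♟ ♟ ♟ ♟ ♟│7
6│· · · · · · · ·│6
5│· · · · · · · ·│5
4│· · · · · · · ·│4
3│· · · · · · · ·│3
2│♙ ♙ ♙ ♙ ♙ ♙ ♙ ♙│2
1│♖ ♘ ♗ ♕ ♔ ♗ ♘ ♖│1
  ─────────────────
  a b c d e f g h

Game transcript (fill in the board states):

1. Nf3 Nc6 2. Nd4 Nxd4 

  a b c d e f g h
  ─────────────────
8│♜ · ♝ ♛ ♚ ♝ ♞ ♜│8
7│♟ ♟ ♟ ♟ ♟ ♟ ♟ ♟│7
6│· · · · · · · ·│6
5│· · · · · · · ·│5
4│· · · ♞ · · · ·│4
3│· · · · · · · ·│3
2│♙ ♙ ♙ ♙ ♙ ♙ ♙ ♙│2
1│♖ ♘ ♗ ♕ ♔ ♗ · ♖│1
  ─────────────────
  a b c d e f g h

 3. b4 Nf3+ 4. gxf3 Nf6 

  a b c d e f g h
  ─────────────────
8│♜ · ♝ ♛ ♚ ♝ · ♜│8
7│♟ ♟ ♟ ♟ ♟ ♟ ♟ ♟│7
6│· · · · · ♞ · ·│6
5│· · · · · · · ·│5
4│· ♙ · · · · · ·│4
3│· · · · · ♙ · ·│3
2│♙ · ♙ ♙ ♙ ♙ · ♙│2
1│♖ ♘ ♗ ♕ ♔ ♗ · ♖│1
  ─────────────────
  a b c d e f g h

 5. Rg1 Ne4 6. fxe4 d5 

  a b c d e f g h
  ─────────────────
8│♜ · ♝ ♛ ♚ ♝ · ♜│8
7│♟ ♟ ♟ · ♟ ♟ ♟ ♟│7
6│· · · · · · · ·│6
5│· · · ♟ · · · ·│5
4│· ♙ · · ♙ · · ·│4
3│· · · · · · · ·│3
2│♙ · ♙ ♙ ♙ ♙ · ♙│2
1│♖ ♘ ♗ ♕ ♔ ♗ ♖ ·│1
  ─────────────────
  a b c d e f g h

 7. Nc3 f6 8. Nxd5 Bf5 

  a b c d e f g h
  ─────────────────
8│♜ · · ♛ ♚ ♝ · ♜│8
7│♟ ♟ ♟ · ♟ · ♟ ♟│7
6│· · · · · ♟ · ·│6
5│· · · ♘ · ♝ · ·│5
4│· ♙ · · ♙ · · ·│4
3│· · · · · · · ·│3
2│♙ · ♙ ♙ ♙ ♙ · ♙│2
1│♖ · ♗ ♕ ♔ ♗ ♖ ·│1
  ─────────────────
  a b c d e f g h



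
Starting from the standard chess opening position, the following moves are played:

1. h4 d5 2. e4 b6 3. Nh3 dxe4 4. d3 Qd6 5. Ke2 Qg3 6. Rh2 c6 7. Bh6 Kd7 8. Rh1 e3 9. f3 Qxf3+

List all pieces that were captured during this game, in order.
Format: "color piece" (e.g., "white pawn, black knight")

Tracking captures:
  dxe4: captured white pawn
  Qxf3+: captured white pawn

white pawn, white pawn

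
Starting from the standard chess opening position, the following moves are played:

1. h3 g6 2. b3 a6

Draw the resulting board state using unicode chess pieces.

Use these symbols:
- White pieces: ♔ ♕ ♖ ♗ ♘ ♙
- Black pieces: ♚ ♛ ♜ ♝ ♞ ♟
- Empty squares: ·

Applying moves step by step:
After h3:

♜ ♞ ♝ ♛ ♚ ♝ ♞ ♜
♟ ♟ ♟ ♟ ♟ ♟ ♟ ♟
· · · · · · · ·
· · · · · · · ·
· · · · · · · ·
· · · · · · · ♙
♙ ♙ ♙ ♙ ♙ ♙ ♙ ·
♖ ♘ ♗ ♕ ♔ ♗ ♘ ♖


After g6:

♜ ♞ ♝ ♛ ♚ ♝ ♞ ♜
♟ ♟ ♟ ♟ ♟ ♟ · ♟
· · · · · · ♟ ·
· · · · · · · ·
· · · · · · · ·
· · · · · · · ♙
♙ ♙ ♙ ♙ ♙ ♙ ♙ ·
♖ ♘ ♗ ♕ ♔ ♗ ♘ ♖


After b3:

♜ ♞ ♝ ♛ ♚ ♝ ♞ ♜
♟ ♟ ♟ ♟ ♟ ♟ · ♟
· · · · · · ♟ ·
· · · · · · · ·
· · · · · · · ·
· ♙ · · · · · ♙
♙ · ♙ ♙ ♙ ♙ ♙ ·
♖ ♘ ♗ ♕ ♔ ♗ ♘ ♖


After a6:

♜ ♞ ♝ ♛ ♚ ♝ ♞ ♜
· ♟ ♟ ♟ ♟ ♟ · ♟
♟ · · · · · ♟ ·
· · · · · · · ·
· · · · · · · ·
· ♙ · · · · · ♙
♙ · ♙ ♙ ♙ ♙ ♙ ·
♖ ♘ ♗ ♕ ♔ ♗ ♘ ♖



  a b c d e f g h
  ─────────────────
8│♜ ♞ ♝ ♛ ♚ ♝ ♞ ♜│8
7│· ♟ ♟ ♟ ♟ ♟ · ♟│7
6│♟ · · · · · ♟ ·│6
5│· · · · · · · ·│5
4│· · · · · · · ·│4
3│· ♙ · · · · · ♙│3
2│♙ · ♙ ♙ ♙ ♙ ♙ ·│2
1│♖ ♘ ♗ ♕ ♔ ♗ ♘ ♖│1
  ─────────────────
  a b c d e f g h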